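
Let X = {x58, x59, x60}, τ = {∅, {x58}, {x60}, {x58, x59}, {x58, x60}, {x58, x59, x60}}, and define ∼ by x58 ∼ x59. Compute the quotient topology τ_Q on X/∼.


X/∼ = {[x58=x59], [x60]}; |τ_Q| = 4.

Equivalence classes: [x58=x59], [x60].
Quotient map π: X → X/∼ sends x58 ↦ [x58=x59], x59 ↦ [x58=x59], x60 ↦ [x60].
For each subset V ⊆ X/∼, compute π^{-1}(V) ⊆ X and check whether π^{-1}(V) ∈ τ. V is open in τ_Q iff π^{-1}(V) ∈ τ.
  V = {}: π^{-1}(V) = ∅ ∈ τ ✓.
  V = {[x58=x59]}: π^{-1}(V) = {x58, x59} ∈ τ ✓.
  V = {[x60]}: π^{-1}(V) = {x60} ∈ τ ✓.
  V = {[x58=x59], [x60]}: π^{-1}(V) = {x58, x59, x60} ∈ τ ✓.
Open sets in the quotient: τ_Q = {{}, {[x58=x59]}, {[x60]}, {[x58=x59], [x60]}} (4 elements).


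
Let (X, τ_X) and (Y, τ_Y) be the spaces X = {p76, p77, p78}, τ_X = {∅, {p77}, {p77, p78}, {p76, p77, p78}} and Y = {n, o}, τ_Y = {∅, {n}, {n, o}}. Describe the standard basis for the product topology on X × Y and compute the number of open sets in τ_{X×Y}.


Basis B = {∅ × ∅, {p77} × {n}, {p77} × {n, o}, {p77, p78} × {n}, {p76, p77, p78} × {n}, {p77, p78} × {n, o}, {p76, p77, p78} × {n, o}}; |τ_{X×Y}| = 10.

Enumerate products U × V with U ∈ τ_X, V ∈ τ_Y (deduplicated):
  ∅ × ∅ = {} (∅)
  {p77} × {n} = {(p77,n)}
  {p77} × {n, o} = {(p77,n), (p77,o)}
  {p77, p78} × {n} = {(p77,n), (p78,n)}
  {p76, p77, p78} × {n} = {(p76,n), (p77,n), (p78,n)}
  {p77, p78} × {n, o} = {(p77,n), (p77,o), (p78,n), (p78,o)}
  {p76, p77, p78} × {n, o} = {(p76,n), (p76,o), (p77,n), (p77,o), (p78,n), (p78,o)}
These 7 distinct sets form the basis B.
Close under arbitrary unions to get τ_{X×Y}; counting gives |τ_{X×Y}| = 10.


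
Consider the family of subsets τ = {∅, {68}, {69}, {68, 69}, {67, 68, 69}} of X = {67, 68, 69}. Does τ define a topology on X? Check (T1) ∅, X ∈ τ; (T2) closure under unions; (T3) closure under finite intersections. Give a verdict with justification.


τ IS a topology on X.

Axiom (T1): ∅ ∈ τ? Yes; X ∈ τ? Yes.
Axiom (T2/T3): check pairwise unions and intersections of members of τ.
All pairwise intersections and unions checked — each lies in τ. Therefore τ satisfies (T1), (T2), (T3): it IS a topology on X.


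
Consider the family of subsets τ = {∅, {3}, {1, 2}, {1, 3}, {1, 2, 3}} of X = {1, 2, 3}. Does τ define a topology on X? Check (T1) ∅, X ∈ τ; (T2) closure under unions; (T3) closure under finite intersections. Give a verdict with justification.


τ is NOT a topology on X.

Axiom (T1): ∅ ∈ τ? Yes; X ∈ τ? Yes.
Axiom (T2/T3): check pairwise unions and intersections of members of τ.
Counterexample for (T3): {1, 2} ∩ {1, 3} = {1} ∉ τ. Therefore τ is NOT a topology.


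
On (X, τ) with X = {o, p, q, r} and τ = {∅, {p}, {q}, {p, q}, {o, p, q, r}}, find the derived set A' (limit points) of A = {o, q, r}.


A' = {o, r}

For each x ∈ X, list the open sets U ∈ τ with x ∈ U, then check whether U ∩ (A ∖ {x}) ≠ ∅ for every such U.
  x = o: opens ∋ x are {o, p, q, r}; each meets A ∖ {o}, so x IS a limit point.
  x = p: open {p} ∋ x has {p} ∩ (A ∖ {p}) = ∅, so x is NOT a limit point.
  x = q: open {q} ∋ x has {q} ∩ (A ∖ {q}) = ∅, so x is NOT a limit point.
  x = r: opens ∋ x are {o, p, q, r}; each meets A ∖ {r}, so x IS a limit point.
Collecting: A' = {o, r}.


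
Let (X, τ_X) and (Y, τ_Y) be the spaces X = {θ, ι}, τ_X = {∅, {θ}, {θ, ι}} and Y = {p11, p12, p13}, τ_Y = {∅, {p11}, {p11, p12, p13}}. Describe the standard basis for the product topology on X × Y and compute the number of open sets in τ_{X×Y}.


Basis B = {∅ × ∅, {θ} × {p11}, {θ, ι} × {p11}, {θ} × {p11, p12, p13}, {θ, ι} × {p11, p12, p13}}; |τ_{X×Y}| = 6.

Enumerate products U × V with U ∈ τ_X, V ∈ τ_Y (deduplicated):
  ∅ × ∅ = {} (∅)
  {θ} × {p11} = {(θ,p11)}
  {θ, ι} × {p11} = {(θ,p11), (ι,p11)}
  {θ} × {p11, p12, p13} = {(θ,p11), (θ,p12), (θ,p13)}
  {θ, ι} × {p11, p12, p13} = {(θ,p11), (θ,p12), (θ,p13), (ι,p11), (ι,p12), (ι,p13)}
These 5 distinct sets form the basis B.
Close under arbitrary unions to get τ_{X×Y}; counting gives |τ_{X×Y}| = 6.


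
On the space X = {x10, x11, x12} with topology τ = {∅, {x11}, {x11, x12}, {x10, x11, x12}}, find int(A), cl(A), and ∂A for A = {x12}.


int(A) = ∅, cl(A) = {x10, x12}, ∂A = {x10, x12}.

Closed sets in (X, τ) are complements of opens:
  closed(X, τ) = {∅, {x10}, {x10, x12}, {x10, x11, x12}}.
int(A) = ⋃ {U ∈ τ : U ⊆ A}. Opens contained in A: ∅.
Taking the union of these: int(A) = ∅.
cl(A) = ⋂ {C closed : A ⊆ C}. Closed sets containing A: {x10, x12}, {x10, x11, x12}.
Intersecting these: cl(A) = {x10, x12}.
∂A = cl(A) ∖ int(A) = {x10, x12} ∖ ∅ = {x10, x12}.


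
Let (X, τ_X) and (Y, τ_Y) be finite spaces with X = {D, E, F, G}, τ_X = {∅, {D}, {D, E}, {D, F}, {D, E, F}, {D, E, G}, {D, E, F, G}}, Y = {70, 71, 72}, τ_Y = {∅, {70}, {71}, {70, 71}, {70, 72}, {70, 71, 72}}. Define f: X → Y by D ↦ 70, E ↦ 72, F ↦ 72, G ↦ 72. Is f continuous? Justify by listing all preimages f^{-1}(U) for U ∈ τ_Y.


f IS continuous.

Compute f^{-1}(U) for each U ∈ τ_Y:
  U = ∅: f^{-1}(U) = ∅ ∈ τ_X ✓.
  U = {70}: f^{-1}(U) = {D} ∈ τ_X ✓.
  U = {71}: f^{-1}(U) = ∅ ∈ τ_X ✓.
  U = {70, 71}: f^{-1}(U) = {D} ∈ τ_X ✓.
  U = {70, 72}: f^{-1}(U) = {D, E, F, G} ∈ τ_X ✓.
  U = {70, 71, 72}: f^{-1}(U) = {D, E, F, G} ∈ τ_X ✓.
Every preimage lies in τ_X, so f IS continuous.


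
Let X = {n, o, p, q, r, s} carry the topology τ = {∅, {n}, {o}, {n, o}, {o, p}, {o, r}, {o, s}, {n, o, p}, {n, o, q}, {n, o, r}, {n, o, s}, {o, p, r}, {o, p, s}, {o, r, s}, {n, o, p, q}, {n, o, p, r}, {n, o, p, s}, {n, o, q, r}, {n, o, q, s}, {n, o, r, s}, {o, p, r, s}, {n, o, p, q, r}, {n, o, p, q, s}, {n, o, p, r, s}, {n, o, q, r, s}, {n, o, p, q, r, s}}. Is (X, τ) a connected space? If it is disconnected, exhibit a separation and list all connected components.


(X, τ) is connected.

Find clopen sets (U ∈ τ with X ∖ U ∈ τ):
  U = ∅, X ∖ U = {n, o, p, q, r, s} — both open, so U is clopen.
  U = {n, o, p, q, r, s}, X ∖ U = ∅ — both open, so U is clopen.
Only trivial clopens (∅ and X) exist, so (X, τ) is connected.
Compute connected components by grouping points that agree on all clopens:
  component: {n, o, p, q, r, s}


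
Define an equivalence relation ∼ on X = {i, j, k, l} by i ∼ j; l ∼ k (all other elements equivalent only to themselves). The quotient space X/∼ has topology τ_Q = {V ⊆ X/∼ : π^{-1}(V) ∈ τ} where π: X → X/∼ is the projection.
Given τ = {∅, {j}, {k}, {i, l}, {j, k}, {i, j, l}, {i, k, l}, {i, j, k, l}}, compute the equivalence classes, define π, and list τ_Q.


X/∼ = {[i=j], [k=l]}; |τ_Q| = 2.

Equivalence classes: [i=j], [k=l].
Quotient map π: X → X/∼ sends i ↦ [i=j], j ↦ [i=j], k ↦ [k=l], l ↦ [k=l].
For each subset V ⊆ X/∼, compute π^{-1}(V) ⊆ X and check whether π^{-1}(V) ∈ τ. V is open in τ_Q iff π^{-1}(V) ∈ τ.
  V = {}: π^{-1}(V) = ∅ ∈ τ ✓.
  V = {[i=j]}: π^{-1}(V) = {i, j} ∉ τ ✗.
  V = {[k=l]}: π^{-1}(V) = {k, l} ∉ τ ✗.
  V = {[i=j], [k=l]}: π^{-1}(V) = {i, j, k, l} ∈ τ ✓.
Open sets in the quotient: τ_Q = {{}, {[i=j], [k=l]}} (2 elements).


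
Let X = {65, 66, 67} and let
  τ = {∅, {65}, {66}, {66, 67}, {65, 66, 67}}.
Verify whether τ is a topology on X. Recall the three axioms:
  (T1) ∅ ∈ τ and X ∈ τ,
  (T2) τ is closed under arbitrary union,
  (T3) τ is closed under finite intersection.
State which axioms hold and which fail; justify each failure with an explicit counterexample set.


τ is NOT a topology on X.

Axiom (T1): ∅ ∈ τ? Yes; X ∈ τ? Yes.
Axiom (T2/T3): check pairwise unions and intersections of members of τ.
Counterexample for (T2): {65} ∪ {66} = {65, 66} ∉ τ. Therefore τ is NOT a topology.


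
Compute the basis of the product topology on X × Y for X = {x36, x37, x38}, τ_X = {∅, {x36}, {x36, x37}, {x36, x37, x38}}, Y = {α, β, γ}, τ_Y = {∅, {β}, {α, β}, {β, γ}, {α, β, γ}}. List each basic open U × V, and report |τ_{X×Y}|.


Basis B = {∅ × ∅, {x36} × {β}, {x36} × {α, β}, {x36} × {β, γ}, {x36, x37} × {β}, {x36} × {α, β, γ}, {x36, x37, x38} × {β}, {x36, x37} × {α, β}, {x36, x37} × {β, γ}, {x36, x37} × {α, β, γ}, {x36, x37, x38} × {α, β}, {x36, x37, x38} × {β, γ}, {x36, x37, x38} × {α, β, γ}}; |τ_{X×Y}| = 30.

Enumerate products U × V with U ∈ τ_X, V ∈ τ_Y (deduplicated):
  ∅ × ∅ = {} (∅)
  {x36} × {β} = {(x36,β)}
  {x36} × {α, β} = {(x36,α), (x36,β)}
  {x36} × {β, γ} = {(x36,β), (x36,γ)}
  {x36, x37} × {β} = {(x36,β), (x37,β)}
  {x36} × {α, β, γ} = {(x36,α), (x36,β), (x36,γ)}
  {x36, x37, x38} × {β} = {(x36,β), (x37,β), (x38,β)}
  {x36, x37} × {α, β} = {(x36,α), (x36,β), (x37,α), (x37,β)}
  {x36, x37} × {β, γ} = {(x36,β), (x36,γ), (x37,β), (x37,γ)}
  {x36, x37} × {α, β, γ} = {(x36,α), (x36,β), (x36,γ), (x37,α), (x37,β), (x37,γ)}
  {x36, x37, x38} × {α, β} = {(x36,α), (x36,β), (x37,α), (x37,β), (x38,α), (x38,β)}
  {x36, x37, x38} × {β, γ} = {(x36,β), (x36,γ), (x37,β), (x37,γ), (x38,β), (x38,γ)}
  {x36, x37, x38} × {α, β, γ} = {(x36,α), (x36,β), (x36,γ), (x37,α), (x37,β), (x37,γ), (x38,α), (x38,β), (x38,γ)}
These 13 distinct sets form the basis B.
Close under arbitrary unions to get τ_{X×Y}; counting gives |τ_{X×Y}| = 30.


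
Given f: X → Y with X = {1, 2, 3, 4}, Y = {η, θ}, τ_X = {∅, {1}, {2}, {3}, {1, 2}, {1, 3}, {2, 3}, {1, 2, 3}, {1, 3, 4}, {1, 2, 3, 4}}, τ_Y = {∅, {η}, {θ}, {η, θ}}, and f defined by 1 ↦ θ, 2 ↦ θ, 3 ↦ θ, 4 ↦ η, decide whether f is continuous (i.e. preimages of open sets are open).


f is NOT continuous.

Compute f^{-1}(U) for each U ∈ τ_Y:
  U = ∅: f^{-1}(U) = ∅ ∈ τ_X ✓.
  U = {η}: f^{-1}(U) = {4} ∉ τ_X ✗.
  U = {θ}: f^{-1}(U) = {1, 2, 3} ∈ τ_X ✓.
  U = {η, θ}: f^{-1}(U) = {1, 2, 3, 4} ∈ τ_X ✓.
Found U = {η} with f^{-1}(U) = {4} not in τ_X. Therefore f is NOT continuous.


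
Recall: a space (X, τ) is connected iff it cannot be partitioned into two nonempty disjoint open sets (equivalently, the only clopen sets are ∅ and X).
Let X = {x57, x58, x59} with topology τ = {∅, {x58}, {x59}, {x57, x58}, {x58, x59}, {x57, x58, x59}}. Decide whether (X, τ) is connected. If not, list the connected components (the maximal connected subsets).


(X, τ) is disconnected; components = [{x59}, {x57, x58}].

Find clopen sets (U ∈ τ with X ∖ U ∈ τ):
  U = ∅, X ∖ U = {x57, x58, x59} — both open, so U is clopen.
  U = {x59}, X ∖ U = {x57, x58} — both open, so U is clopen.
  U = {x57, x58}, X ∖ U = {x59} — both open, so U is clopen.
  U = {x57, x58, x59}, X ∖ U = ∅ — both open, so U is clopen.
Nontrivial clopen(s) exist: e.g. {x59}. So (X, τ) is disconnected.
Compute connected components by grouping points that agree on all clopens:
  component: {x59}
  component: {x57, x58}


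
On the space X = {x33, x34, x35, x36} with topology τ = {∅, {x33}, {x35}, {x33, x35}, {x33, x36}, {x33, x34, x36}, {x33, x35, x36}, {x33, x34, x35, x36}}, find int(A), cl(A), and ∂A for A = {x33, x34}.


int(A) = {x33}, cl(A) = {x33, x34, x36}, ∂A = {x34, x36}.

Closed sets in (X, τ) are complements of opens:
  closed(X, τ) = {∅, {x34}, {x35}, {x34, x35}, {x34, x36}, {x33, x34, x36}, {x34, x35, x36}, {x33, x34, x35, x36}}.
int(A) = ⋃ {U ∈ τ : U ⊆ A}. Opens contained in A: ∅, {x33}.
Taking the union of these: int(A) = {x33}.
cl(A) = ⋂ {C closed : A ⊆ C}. Closed sets containing A: {x33, x34, x36}, {x33, x34, x35, x36}.
Intersecting these: cl(A) = {x33, x34, x36}.
∂A = cl(A) ∖ int(A) = {x33, x34, x36} ∖ {x33} = {x34, x36}.


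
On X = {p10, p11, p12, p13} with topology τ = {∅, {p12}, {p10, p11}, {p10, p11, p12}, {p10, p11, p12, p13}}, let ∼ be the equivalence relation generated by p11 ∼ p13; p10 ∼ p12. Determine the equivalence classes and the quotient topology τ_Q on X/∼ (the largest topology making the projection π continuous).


X/∼ = {[p10=p12], [p11=p13]}; |τ_Q| = 2.

Equivalence classes: [p10=p12], [p11=p13].
Quotient map π: X → X/∼ sends p10 ↦ [p10=p12], p11 ↦ [p11=p13], p12 ↦ [p10=p12], p13 ↦ [p11=p13].
For each subset V ⊆ X/∼, compute π^{-1}(V) ⊆ X and check whether π^{-1}(V) ∈ τ. V is open in τ_Q iff π^{-1}(V) ∈ τ.
  V = {}: π^{-1}(V) = ∅ ∈ τ ✓.
  V = {[p10=p12]}: π^{-1}(V) = {p10, p12} ∉ τ ✗.
  V = {[p11=p13]}: π^{-1}(V) = {p11, p13} ∉ τ ✗.
  V = {[p10=p12], [p11=p13]}: π^{-1}(V) = {p10, p11, p12, p13} ∈ τ ✓.
Open sets in the quotient: τ_Q = {{}, {[p10=p12], [p11=p13]}} (2 elements).


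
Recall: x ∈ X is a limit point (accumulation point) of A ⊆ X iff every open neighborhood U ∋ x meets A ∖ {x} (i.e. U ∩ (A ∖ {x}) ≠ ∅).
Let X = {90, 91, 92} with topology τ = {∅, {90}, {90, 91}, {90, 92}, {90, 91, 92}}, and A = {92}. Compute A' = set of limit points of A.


A' = ∅

For each x ∈ X, list the open sets U ∈ τ with x ∈ U, then check whether U ∩ (A ∖ {x}) ≠ ∅ for every such U.
  x = 90: open {90} ∋ x has {90} ∩ (A ∖ {90}) = ∅, so x is NOT a limit point.
  x = 91: open {90, 91} ∋ x has {90, 91} ∩ (A ∖ {91}) = ∅, so x is NOT a limit point.
  x = 92: open {90, 92} ∋ x has {90, 92} ∩ (A ∖ {92}) = ∅, so x is NOT a limit point.
Collecting: A' = ∅.


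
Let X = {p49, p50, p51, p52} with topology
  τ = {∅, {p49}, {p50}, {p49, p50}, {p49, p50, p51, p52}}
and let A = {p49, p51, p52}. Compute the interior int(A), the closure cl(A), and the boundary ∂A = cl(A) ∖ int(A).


int(A) = {p49}, cl(A) = {p49, p51, p52}, ∂A = {p51, p52}.

Closed sets in (X, τ) are complements of opens:
  closed(X, τ) = {∅, {p51, p52}, {p49, p51, p52}, {p50, p51, p52}, {p49, p50, p51, p52}}.
int(A) = ⋃ {U ∈ τ : U ⊆ A}. Opens contained in A: ∅, {p49}.
Taking the union of these: int(A) = {p49}.
cl(A) = ⋂ {C closed : A ⊆ C}. Closed sets containing A: {p49, p51, p52}, {p49, p50, p51, p52}.
Intersecting these: cl(A) = {p49, p51, p52}.
∂A = cl(A) ∖ int(A) = {p49, p51, p52} ∖ {p49} = {p51, p52}.


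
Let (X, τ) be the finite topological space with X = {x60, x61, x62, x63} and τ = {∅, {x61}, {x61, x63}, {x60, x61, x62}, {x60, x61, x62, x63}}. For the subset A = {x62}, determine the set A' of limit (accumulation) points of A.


A' = {x60}

For each x ∈ X, list the open sets U ∈ τ with x ∈ U, then check whether U ∩ (A ∖ {x}) ≠ ∅ for every such U.
  x = x60: opens ∋ x are {x60, x61, x62}, {x60, x61, x62, x63}; each meets A ∖ {x60}, so x IS a limit point.
  x = x61: open {x61} ∋ x has {x61} ∩ (A ∖ {x61}) = ∅, so x is NOT a limit point.
  x = x62: open {x60, x61, x62} ∋ x has {x60, x61, x62} ∩ (A ∖ {x62}) = ∅, so x is NOT a limit point.
  x = x63: open {x61, x63} ∋ x has {x61, x63} ∩ (A ∖ {x63}) = ∅, so x is NOT a limit point.
Collecting: A' = {x60}.


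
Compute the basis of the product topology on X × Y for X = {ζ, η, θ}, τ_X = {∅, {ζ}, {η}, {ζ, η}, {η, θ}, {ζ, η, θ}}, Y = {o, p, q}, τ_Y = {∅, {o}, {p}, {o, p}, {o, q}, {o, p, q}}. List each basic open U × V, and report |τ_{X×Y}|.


Basis B = {∅ × ∅, {ζ} × {o}, {ζ} × {p}, {η} × {o}, {η} × {p}, {ζ} × {o, p}, {ζ} × {o, q}, {ζ, η} × {o}, {ζ, η} × {p}, {η} × {o, p}, {η} × {o, q}, {η, θ} × {o}, {η, θ} × {p}, {ζ} × {o, p, q}, {ζ, η, θ} × {o}, {ζ, η, θ} × {p}, {η} × {o, p, q}, {ζ, η} × {o, p}, {ζ, η} × {o, q}, {η, θ} × {o, p}, {η, θ} × {o, q}, {ζ, η} × {o, p, q}, {ζ, η, θ} × {o, p}, {ζ, η, θ} × {o, q}, {η, θ} × {o, p, q}, {ζ, η, θ} × {o, p, q}}; |τ_{X×Y}| = 108.

Enumerate products U × V with U ∈ τ_X, V ∈ τ_Y (deduplicated):
  ∅ × ∅ = {} (∅)
  {ζ} × {o} = {(ζ,o)}
  {ζ} × {p} = {(ζ,p)}
  {η} × {o} = {(η,o)}
  {η} × {p} = {(η,p)}
  {ζ} × {o, p} = {(ζ,o), (ζ,p)}
  {ζ} × {o, q} = {(ζ,o), (ζ,q)}
  {ζ, η} × {o} = {(ζ,o), (η,o)}
  {ζ, η} × {p} = {(ζ,p), (η,p)}
  {η} × {o, p} = {(η,o), (η,p)}
  {η} × {o, q} = {(η,o), (η,q)}
  {η, θ} × {o} = {(η,o), (θ,o)}
  {η, θ} × {p} = {(η,p), (θ,p)}
  {ζ} × {o, p, q} = {(ζ,o), (ζ,p), (ζ,q)}
  {ζ, η, θ} × {o} = {(ζ,o), (η,o), (θ,o)}
  {ζ, η, θ} × {p} = {(ζ,p), (η,p), (θ,p)}
  {η} × {o, p, q} = {(η,o), (η,p), (η,q)}
  {ζ, η} × {o, p} = {(ζ,o), (ζ,p), (η,o), (η,p)}
  {ζ, η} × {o, q} = {(ζ,o), (ζ,q), (η,o), (η,q)}
  {η, θ} × {o, p} = {(η,o), (η,p), (θ,o), (θ,p)}
  {η, θ} × {o, q} = {(η,o), (η,q), (θ,o), (θ,q)}
  {ζ, η} × {o, p, q} = {(ζ,o), (ζ,p), (ζ,q), (η,o), (η,p), (η,q)}
  {ζ, η, θ} × {o, p} = {(ζ,o), (ζ,p), (η,o), (η,p), (θ,o), (θ,p)}
  {ζ, η, θ} × {o, q} = {(ζ,o), (ζ,q), (η,o), (η,q), (θ,o), (θ,q)}
  {η, θ} × {o, p, q} = {(η,o), (η,p), (η,q), (θ,o), (θ,p), (θ,q)}
  {ζ, η, θ} × {o, p, q} = {(ζ,o), (ζ,p), (ζ,q), (η,o), (η,p), (η,q), (θ,o), (θ,p), (θ,q)}
These 26 distinct sets form the basis B.
Close under arbitrary unions to get τ_{X×Y}; counting gives |τ_{X×Y}| = 108.


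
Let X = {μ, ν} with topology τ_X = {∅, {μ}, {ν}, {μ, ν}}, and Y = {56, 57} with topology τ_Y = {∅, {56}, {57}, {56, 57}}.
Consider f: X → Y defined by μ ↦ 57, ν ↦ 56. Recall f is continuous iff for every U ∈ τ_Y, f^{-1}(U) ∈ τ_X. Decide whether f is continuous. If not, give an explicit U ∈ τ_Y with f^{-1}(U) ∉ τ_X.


f IS continuous.

Compute f^{-1}(U) for each U ∈ τ_Y:
  U = ∅: f^{-1}(U) = ∅ ∈ τ_X ✓.
  U = {56}: f^{-1}(U) = {ν} ∈ τ_X ✓.
  U = {57}: f^{-1}(U) = {μ} ∈ τ_X ✓.
  U = {56, 57}: f^{-1}(U) = {μ, ν} ∈ τ_X ✓.
Every preimage lies in τ_X, so f IS continuous.


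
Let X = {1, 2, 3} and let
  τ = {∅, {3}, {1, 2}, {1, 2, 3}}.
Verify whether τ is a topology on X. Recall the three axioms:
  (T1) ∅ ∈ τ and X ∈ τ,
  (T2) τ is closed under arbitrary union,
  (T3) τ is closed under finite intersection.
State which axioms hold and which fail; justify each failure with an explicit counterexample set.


τ IS a topology on X.

Axiom (T1): ∅ ∈ τ? Yes; X ∈ τ? Yes.
Axiom (T2/T3): check pairwise unions and intersections of members of τ.
All pairwise intersections and unions checked — each lies in τ. Therefore τ satisfies (T1), (T2), (T3): it IS a topology on X.


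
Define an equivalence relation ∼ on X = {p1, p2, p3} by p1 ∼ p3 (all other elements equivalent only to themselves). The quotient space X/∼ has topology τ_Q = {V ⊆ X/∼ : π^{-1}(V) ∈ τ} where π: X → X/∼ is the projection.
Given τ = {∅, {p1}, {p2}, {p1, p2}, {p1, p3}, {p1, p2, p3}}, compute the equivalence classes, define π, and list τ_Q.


X/∼ = {[p1=p3], [p2]}; |τ_Q| = 4.

Equivalence classes: [p1=p3], [p2].
Quotient map π: X → X/∼ sends p1 ↦ [p1=p3], p2 ↦ [p2], p3 ↦ [p1=p3].
For each subset V ⊆ X/∼, compute π^{-1}(V) ⊆ X and check whether π^{-1}(V) ∈ τ. V is open in τ_Q iff π^{-1}(V) ∈ τ.
  V = {}: π^{-1}(V) = ∅ ∈ τ ✓.
  V = {[p1=p3]}: π^{-1}(V) = {p1, p3} ∈ τ ✓.
  V = {[p2]}: π^{-1}(V) = {p2} ∈ τ ✓.
  V = {[p1=p3], [p2]}: π^{-1}(V) = {p1, p2, p3} ∈ τ ✓.
Open sets in the quotient: τ_Q = {{}, {[p1=p3]}, {[p2]}, {[p1=p3], [p2]}} (4 elements).


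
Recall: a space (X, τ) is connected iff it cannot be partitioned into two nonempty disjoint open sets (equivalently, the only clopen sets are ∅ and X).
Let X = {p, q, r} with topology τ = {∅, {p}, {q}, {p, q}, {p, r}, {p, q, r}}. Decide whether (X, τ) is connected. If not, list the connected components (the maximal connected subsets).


(X, τ) is disconnected; components = [{q}, {p, r}].

Find clopen sets (U ∈ τ with X ∖ U ∈ τ):
  U = ∅, X ∖ U = {p, q, r} — both open, so U is clopen.
  U = {q}, X ∖ U = {p, r} — both open, so U is clopen.
  U = {p, r}, X ∖ U = {q} — both open, so U is clopen.
  U = {p, q, r}, X ∖ U = ∅ — both open, so U is clopen.
Nontrivial clopen(s) exist: e.g. {q}. So (X, τ) is disconnected.
Compute connected components by grouping points that agree on all clopens:
  component: {q}
  component: {p, r}


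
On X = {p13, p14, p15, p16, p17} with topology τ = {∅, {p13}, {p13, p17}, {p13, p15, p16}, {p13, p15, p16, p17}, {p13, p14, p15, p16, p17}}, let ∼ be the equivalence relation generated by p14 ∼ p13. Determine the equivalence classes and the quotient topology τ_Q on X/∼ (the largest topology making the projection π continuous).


X/∼ = {[p13=p14], [p15], [p16], [p17]}; |τ_Q| = 2.

Equivalence classes: [p13=p14], [p15], [p16], [p17].
Quotient map π: X → X/∼ sends p13 ↦ [p13=p14], p14 ↦ [p13=p14], p15 ↦ [p15], p16 ↦ [p16], p17 ↦ [p17].
For each subset V ⊆ X/∼, compute π^{-1}(V) ⊆ X and check whether π^{-1}(V) ∈ τ. V is open in τ_Q iff π^{-1}(V) ∈ τ.
  V = {}: π^{-1}(V) = ∅ ∈ τ ✓.
  V = {[p13=p14]}: π^{-1}(V) = {p13, p14} ∉ τ ✗.
  V = {[p15]}: π^{-1}(V) = {p15} ∉ τ ✗.
  V = {[p13=p14], [p15]}: π^{-1}(V) = {p13, p14, p15} ∉ τ ✗.
  V = {[p16]}: π^{-1}(V) = {p16} ∉ τ ✗.
  V = {[p13=p14], [p16]}: π^{-1}(V) = {p13, p14, p16} ∉ τ ✗.
  V = {[p15], [p16]}: π^{-1}(V) = {p15, p16} ∉ τ ✗.
  V = {[p13=p14], [p15], [p16]}: π^{-1}(V) = {p13, p14, p15, p16} ∉ τ ✗.
  V = {[p17]}: π^{-1}(V) = {p17} ∉ τ ✗.
  V = {[p13=p14], [p17]}: π^{-1}(V) = {p13, p14, p17} ∉ τ ✗.
  V = {[p15], [p17]}: π^{-1}(V) = {p15, p17} ∉ τ ✗.
  V = {[p13=p14], [p15], [p17]}: π^{-1}(V) = {p13, p14, p15, p17} ∉ τ ✗.
  V = {[p16], [p17]}: π^{-1}(V) = {p16, p17} ∉ τ ✗.
  V = {[p13=p14], [p16], [p17]}: π^{-1}(V) = {p13, p14, p16, p17} ∉ τ ✗.
  V = {[p15], [p16], [p17]}: π^{-1}(V) = {p15, p16, p17} ∉ τ ✗.
  V = {[p13=p14], [p15], [p16], [p17]}: π^{-1}(V) = {p13, p14, p15, p16, p17} ∈ τ ✓.
Open sets in the quotient: τ_Q = {{}, {[p13=p14], [p15], [p16], [p17]}} (2 elements).


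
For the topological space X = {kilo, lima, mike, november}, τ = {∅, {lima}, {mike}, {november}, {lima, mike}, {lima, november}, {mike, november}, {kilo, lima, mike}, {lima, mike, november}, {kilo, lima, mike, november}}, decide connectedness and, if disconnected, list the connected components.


(X, τ) is disconnected; components = [{november}, {kilo, lima, mike}].

Find clopen sets (U ∈ τ with X ∖ U ∈ τ):
  U = ∅, X ∖ U = {kilo, lima, mike, november} — both open, so U is clopen.
  U = {november}, X ∖ U = {kilo, lima, mike} — both open, so U is clopen.
  U = {kilo, lima, mike}, X ∖ U = {november} — both open, so U is clopen.
  U = {kilo, lima, mike, november}, X ∖ U = ∅ — both open, so U is clopen.
Nontrivial clopen(s) exist: e.g. {kilo, lima, mike}. So (X, τ) is disconnected.
Compute connected components by grouping points that agree on all clopens:
  component: {november}
  component: {kilo, lima, mike}


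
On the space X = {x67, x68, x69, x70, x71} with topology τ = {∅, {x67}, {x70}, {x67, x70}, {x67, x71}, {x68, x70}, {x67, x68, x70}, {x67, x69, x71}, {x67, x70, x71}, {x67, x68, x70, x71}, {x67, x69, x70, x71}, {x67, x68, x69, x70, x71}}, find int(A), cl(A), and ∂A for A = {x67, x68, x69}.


int(A) = {x67}, cl(A) = {x67, x68, x69, x71}, ∂A = {x68, x69, x71}.

Closed sets in (X, τ) are complements of opens:
  closed(X, τ) = {∅, {x68}, {x69}, {x68, x69}, {x68, x70}, {x69, x71}, {x67, x69, x71}, {x68, x69, x70}, {x68, x69, x71}, {x67, x68, x69, x71}, {x68, x69, x70, x71}, {x67, x68, x69, x70, x71}}.
int(A) = ⋃ {U ∈ τ : U ⊆ A}. Opens contained in A: ∅, {x67}.
Taking the union of these: int(A) = {x67}.
cl(A) = ⋂ {C closed : A ⊆ C}. Closed sets containing A: {x67, x68, x69, x71}, {x67, x68, x69, x70, x71}.
Intersecting these: cl(A) = {x67, x68, x69, x71}.
∂A = cl(A) ∖ int(A) = {x67, x68, x69, x71} ∖ {x67} = {x68, x69, x71}.


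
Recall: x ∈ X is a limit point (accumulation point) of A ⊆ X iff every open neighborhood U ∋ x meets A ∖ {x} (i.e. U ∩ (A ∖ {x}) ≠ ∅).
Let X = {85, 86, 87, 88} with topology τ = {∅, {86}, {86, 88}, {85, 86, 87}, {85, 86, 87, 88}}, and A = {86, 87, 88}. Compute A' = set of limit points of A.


A' = {85, 87, 88}

For each x ∈ X, list the open sets U ∈ τ with x ∈ U, then check whether U ∩ (A ∖ {x}) ≠ ∅ for every such U.
  x = 85: opens ∋ x are {85, 86, 87}, {85, 86, 87, 88}; each meets A ∖ {85}, so x IS a limit point.
  x = 86: open {86} ∋ x has {86} ∩ (A ∖ {86}) = ∅, so x is NOT a limit point.
  x = 87: opens ∋ x are {85, 86, 87}, {85, 86, 87, 88}; each meets A ∖ {87}, so x IS a limit point.
  x = 88: opens ∋ x are {86, 88}, {85, 86, 87, 88}; each meets A ∖ {88}, so x IS a limit point.
Collecting: A' = {85, 87, 88}.


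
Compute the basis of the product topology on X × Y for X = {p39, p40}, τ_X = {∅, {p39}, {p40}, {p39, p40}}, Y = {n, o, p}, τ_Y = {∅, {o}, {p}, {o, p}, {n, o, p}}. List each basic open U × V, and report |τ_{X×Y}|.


Basis B = {∅ × ∅, {p39} × {o}, {p39} × {p}, {p40} × {o}, {p40} × {p}, {p39} × {o, p}, {p39, p40} × {o}, {p39, p40} × {p}, {p40} × {o, p}, {p39} × {n, o, p}, {p40} × {n, o, p}, {p39, p40} × {o, p}, {p39, p40} × {n, o, p}}; |τ_{X×Y}| = 25.

Enumerate products U × V with U ∈ τ_X, V ∈ τ_Y (deduplicated):
  ∅ × ∅ = {} (∅)
  {p39} × {o} = {(p39,o)}
  {p39} × {p} = {(p39,p)}
  {p40} × {o} = {(p40,o)}
  {p40} × {p} = {(p40,p)}
  {p39} × {o, p} = {(p39,o), (p39,p)}
  {p39, p40} × {o} = {(p39,o), (p40,o)}
  {p39, p40} × {p} = {(p39,p), (p40,p)}
  {p40} × {o, p} = {(p40,o), (p40,p)}
  {p39} × {n, o, p} = {(p39,n), (p39,o), (p39,p)}
  {p40} × {n, o, p} = {(p40,n), (p40,o), (p40,p)}
  {p39, p40} × {o, p} = {(p39,o), (p39,p), (p40,o), (p40,p)}
  {p39, p40} × {n, o, p} = {(p39,n), (p39,o), (p39,p), (p40,n), (p40,o), (p40,p)}
These 13 distinct sets form the basis B.
Close under arbitrary unions to get τ_{X×Y}; counting gives |τ_{X×Y}| = 25.


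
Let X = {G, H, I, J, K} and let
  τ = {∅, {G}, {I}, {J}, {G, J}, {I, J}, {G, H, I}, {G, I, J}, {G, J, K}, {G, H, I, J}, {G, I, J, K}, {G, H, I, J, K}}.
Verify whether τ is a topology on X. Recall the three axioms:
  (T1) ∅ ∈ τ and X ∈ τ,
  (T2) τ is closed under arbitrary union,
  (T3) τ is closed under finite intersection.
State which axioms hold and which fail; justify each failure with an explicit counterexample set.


τ is NOT a topology on X.

Axiom (T1): ∅ ∈ τ? Yes; X ∈ τ? Yes.
Axiom (T2/T3): check pairwise unions and intersections of members of τ.
Counterexample for (T2): {G} ∪ {I} = {G, I} ∉ τ. Therefore τ is NOT a topology.


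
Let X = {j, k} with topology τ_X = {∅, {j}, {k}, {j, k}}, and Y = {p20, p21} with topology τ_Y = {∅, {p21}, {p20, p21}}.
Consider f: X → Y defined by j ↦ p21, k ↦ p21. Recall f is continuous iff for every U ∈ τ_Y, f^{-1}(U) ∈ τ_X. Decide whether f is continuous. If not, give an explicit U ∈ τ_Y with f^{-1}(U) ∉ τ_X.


f IS continuous.

Compute f^{-1}(U) for each U ∈ τ_Y:
  U = ∅: f^{-1}(U) = ∅ ∈ τ_X ✓.
  U = {p21}: f^{-1}(U) = {j, k} ∈ τ_X ✓.
  U = {p20, p21}: f^{-1}(U) = {j, k} ∈ τ_X ✓.
Every preimage lies in τ_X, so f IS continuous.


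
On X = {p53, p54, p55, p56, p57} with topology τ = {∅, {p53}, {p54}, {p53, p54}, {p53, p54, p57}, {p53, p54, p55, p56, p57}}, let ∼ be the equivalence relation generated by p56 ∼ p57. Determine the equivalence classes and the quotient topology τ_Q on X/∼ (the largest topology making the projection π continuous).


X/∼ = {[p53], [p54], [p55], [p56=p57]}; |τ_Q| = 5.

Equivalence classes: [p53], [p54], [p55], [p56=p57].
Quotient map π: X → X/∼ sends p53 ↦ [p53], p54 ↦ [p54], p55 ↦ [p55], p56 ↦ [p56=p57], p57 ↦ [p56=p57].
For each subset V ⊆ X/∼, compute π^{-1}(V) ⊆ X and check whether π^{-1}(V) ∈ τ. V is open in τ_Q iff π^{-1}(V) ∈ τ.
  V = {}: π^{-1}(V) = ∅ ∈ τ ✓.
  V = {[p53]}: π^{-1}(V) = {p53} ∈ τ ✓.
  V = {[p54]}: π^{-1}(V) = {p54} ∈ τ ✓.
  V = {[p53], [p54]}: π^{-1}(V) = {p53, p54} ∈ τ ✓.
  V = {[p55]}: π^{-1}(V) = {p55} ∉ τ ✗.
  V = {[p53], [p55]}: π^{-1}(V) = {p53, p55} ∉ τ ✗.
  V = {[p54], [p55]}: π^{-1}(V) = {p54, p55} ∉ τ ✗.
  V = {[p53], [p54], [p55]}: π^{-1}(V) = {p53, p54, p55} ∉ τ ✗.
  V = {[p56=p57]}: π^{-1}(V) = {p56, p57} ∉ τ ✗.
  V = {[p53], [p56=p57]}: π^{-1}(V) = {p53, p56, p57} ∉ τ ✗.
  V = {[p54], [p56=p57]}: π^{-1}(V) = {p54, p56, p57} ∉ τ ✗.
  V = {[p53], [p54], [p56=p57]}: π^{-1}(V) = {p53, p54, p56, p57} ∉ τ ✗.
  V = {[p55], [p56=p57]}: π^{-1}(V) = {p55, p56, p57} ∉ τ ✗.
  V = {[p53], [p55], [p56=p57]}: π^{-1}(V) = {p53, p55, p56, p57} ∉ τ ✗.
  V = {[p54], [p55], [p56=p57]}: π^{-1}(V) = {p54, p55, p56, p57} ∉ τ ✗.
  V = {[p53], [p54], [p55], [p56=p57]}: π^{-1}(V) = {p53, p54, p55, p56, p57} ∈ τ ✓.
Open sets in the quotient: τ_Q = {{}, {[p53]}, {[p54]}, {[p53], [p54]}, {[p53], [p54], [p55], [p56=p57]}} (5 elements).


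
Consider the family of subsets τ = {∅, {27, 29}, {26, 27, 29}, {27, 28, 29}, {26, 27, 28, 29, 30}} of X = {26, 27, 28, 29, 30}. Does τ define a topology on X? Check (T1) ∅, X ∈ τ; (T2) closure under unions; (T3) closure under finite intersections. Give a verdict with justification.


τ is NOT a topology on X.

Axiom (T1): ∅ ∈ τ? Yes; X ∈ τ? Yes.
Axiom (T2/T3): check pairwise unions and intersections of members of τ.
Counterexample for (T2): {26, 27, 29} ∪ {27, 28, 29} = {26, 27, 28, 29} ∉ τ. Therefore τ is NOT a topology.


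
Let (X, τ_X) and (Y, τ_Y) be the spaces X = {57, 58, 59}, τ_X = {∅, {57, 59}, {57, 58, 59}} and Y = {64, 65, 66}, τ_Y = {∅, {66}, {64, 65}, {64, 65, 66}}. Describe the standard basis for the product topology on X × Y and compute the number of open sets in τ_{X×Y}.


Basis B = {∅ × ∅, {57, 59} × {66}, {57, 58, 59} × {66}, {57, 59} × {64, 65}, {57, 59} × {64, 65, 66}, {57, 58, 59} × {64, 65}, {57, 58, 59} × {64, 65, 66}}; |τ_{X×Y}| = 9.

Enumerate products U × V with U ∈ τ_X, V ∈ τ_Y (deduplicated):
  ∅ × ∅ = {} (∅)
  {57, 59} × {66} = {(57,66), (59,66)}
  {57, 58, 59} × {66} = {(57,66), (58,66), (59,66)}
  {57, 59} × {64, 65} = {(57,64), (57,65), (59,64), (59,65)}
  {57, 59} × {64, 65, 66} = {(57,64), (57,65), (57,66), (59,64), (59,65), (59,66)}
  {57, 58, 59} × {64, 65} = {(57,64), (57,65), (58,64), (58,65), (59,64), (59,65)}
  {57, 58, 59} × {64, 65, 66} = {(57,64), (57,65), (57,66), (58,64), (58,65), (58,66), (59,64), (59,65), (59,66)}
These 7 distinct sets form the basis B.
Close under arbitrary unions to get τ_{X×Y}; counting gives |τ_{X×Y}| = 9.


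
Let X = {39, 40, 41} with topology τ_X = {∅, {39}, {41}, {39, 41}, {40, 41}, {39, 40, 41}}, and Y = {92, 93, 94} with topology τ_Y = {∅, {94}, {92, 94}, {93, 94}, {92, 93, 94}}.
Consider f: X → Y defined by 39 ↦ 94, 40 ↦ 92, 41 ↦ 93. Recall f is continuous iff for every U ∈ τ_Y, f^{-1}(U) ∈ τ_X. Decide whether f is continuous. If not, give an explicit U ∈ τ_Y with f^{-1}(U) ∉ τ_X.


f is NOT continuous.

Compute f^{-1}(U) for each U ∈ τ_Y:
  U = ∅: f^{-1}(U) = ∅ ∈ τ_X ✓.
  U = {94}: f^{-1}(U) = {39} ∈ τ_X ✓.
  U = {92, 94}: f^{-1}(U) = {39, 40} ∉ τ_X ✗.
  U = {93, 94}: f^{-1}(U) = {39, 41} ∈ τ_X ✓.
  U = {92, 93, 94}: f^{-1}(U) = {39, 40, 41} ∈ τ_X ✓.
Found U = {92, 94} with f^{-1}(U) = {39, 40} not in τ_X. Therefore f is NOT continuous.


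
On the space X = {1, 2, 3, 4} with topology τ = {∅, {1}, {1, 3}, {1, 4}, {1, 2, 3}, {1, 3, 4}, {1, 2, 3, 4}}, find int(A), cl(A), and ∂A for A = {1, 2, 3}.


int(A) = {1, 2, 3}, cl(A) = {1, 2, 3, 4}, ∂A = {4}.

Closed sets in (X, τ) are complements of opens:
  closed(X, τ) = {∅, {2}, {4}, {2, 3}, {2, 4}, {2, 3, 4}, {1, 2, 3, 4}}.
int(A) = ⋃ {U ∈ τ : U ⊆ A}. Opens contained in A: ∅, {1}, {1, 3}, {1, 2, 3}.
Taking the union of these: int(A) = {1, 2, 3}.
cl(A) = ⋂ {C closed : A ⊆ C}. Closed sets containing A: {1, 2, 3, 4}.
Intersecting these: cl(A) = {1, 2, 3, 4}.
∂A = cl(A) ∖ int(A) = {1, 2, 3, 4} ∖ {1, 2, 3} = {4}.


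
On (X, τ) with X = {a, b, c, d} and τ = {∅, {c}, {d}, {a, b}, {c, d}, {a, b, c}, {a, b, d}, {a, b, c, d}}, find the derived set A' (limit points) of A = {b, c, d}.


A' = {a}

For each x ∈ X, list the open sets U ∈ τ with x ∈ U, then check whether U ∩ (A ∖ {x}) ≠ ∅ for every such U.
  x = a: opens ∋ x are {a, b}, {a, b, c}, {a, b, d}, {a, b, c, d}; each meets A ∖ {a}, so x IS a limit point.
  x = b: open {a, b} ∋ x has {a, b} ∩ (A ∖ {b}) = ∅, so x is NOT a limit point.
  x = c: open {c} ∋ x has {c} ∩ (A ∖ {c}) = ∅, so x is NOT a limit point.
  x = d: open {d} ∋ x has {d} ∩ (A ∖ {d}) = ∅, so x is NOT a limit point.
Collecting: A' = {a}.


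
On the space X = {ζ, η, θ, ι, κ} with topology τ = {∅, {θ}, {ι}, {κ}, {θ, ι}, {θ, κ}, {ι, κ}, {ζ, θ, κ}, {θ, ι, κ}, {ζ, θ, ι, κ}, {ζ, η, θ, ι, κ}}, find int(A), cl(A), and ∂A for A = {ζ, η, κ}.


int(A) = {κ}, cl(A) = {ζ, η, κ}, ∂A = {ζ, η}.

Closed sets in (X, τ) are complements of opens:
  closed(X, τ) = {∅, {η}, {ζ, η}, {η, ι}, {ζ, η, θ}, {ζ, η, ι}, {ζ, η, κ}, {ζ, η, θ, ι}, {ζ, η, θ, κ}, {ζ, η, ι, κ}, {ζ, η, θ, ι, κ}}.
int(A) = ⋃ {U ∈ τ : U ⊆ A}. Opens contained in A: ∅, {κ}.
Taking the union of these: int(A) = {κ}.
cl(A) = ⋂ {C closed : A ⊆ C}. Closed sets containing A: {ζ, η, κ}, {ζ, η, θ, κ}, {ζ, η, ι, κ}, {ζ, η, θ, ι, κ}.
Intersecting these: cl(A) = {ζ, η, κ}.
∂A = cl(A) ∖ int(A) = {ζ, η, κ} ∖ {κ} = {ζ, η}.


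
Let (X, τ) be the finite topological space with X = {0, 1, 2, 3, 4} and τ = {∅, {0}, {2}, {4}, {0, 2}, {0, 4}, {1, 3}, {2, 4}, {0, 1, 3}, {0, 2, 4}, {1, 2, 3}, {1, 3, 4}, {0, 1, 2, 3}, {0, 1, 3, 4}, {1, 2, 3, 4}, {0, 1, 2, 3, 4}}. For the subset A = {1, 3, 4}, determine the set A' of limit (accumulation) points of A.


A' = {1, 3}

For each x ∈ X, list the open sets U ∈ τ with x ∈ U, then check whether U ∩ (A ∖ {x}) ≠ ∅ for every such U.
  x = 0: open {0} ∋ x has {0} ∩ (A ∖ {0}) = ∅, so x is NOT a limit point.
  x = 1: opens ∋ x are {1, 3}, {0, 1, 3}, {1, 2, 3}, {1, 3, 4}, {0, 1, 2, 3}, {0, 1, 3, 4}, {1, 2, 3, 4}, {0, 1, 2, 3, 4}; each meets A ∖ {1}, so x IS a limit point.
  x = 2: open {2} ∋ x has {2} ∩ (A ∖ {2}) = ∅, so x is NOT a limit point.
  x = 3: opens ∋ x are {1, 3}, {0, 1, 3}, {1, 2, 3}, {1, 3, 4}, {0, 1, 2, 3}, {0, 1, 3, 4}, {1, 2, 3, 4}, {0, 1, 2, 3, 4}; each meets A ∖ {3}, so x IS a limit point.
  x = 4: open {4} ∋ x has {4} ∩ (A ∖ {4}) = ∅, so x is NOT a limit point.
Collecting: A' = {1, 3}.


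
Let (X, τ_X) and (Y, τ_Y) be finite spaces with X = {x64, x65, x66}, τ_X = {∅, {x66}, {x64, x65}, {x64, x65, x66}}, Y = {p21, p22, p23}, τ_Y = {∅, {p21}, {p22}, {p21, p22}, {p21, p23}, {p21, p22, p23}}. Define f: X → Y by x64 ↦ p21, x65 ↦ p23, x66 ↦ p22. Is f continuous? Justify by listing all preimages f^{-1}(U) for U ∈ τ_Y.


f is NOT continuous.

Compute f^{-1}(U) for each U ∈ τ_Y:
  U = ∅: f^{-1}(U) = ∅ ∈ τ_X ✓.
  U = {p21}: f^{-1}(U) = {x64} ∉ τ_X ✗.
  U = {p22}: f^{-1}(U) = {x66} ∈ τ_X ✓.
  U = {p21, p22}: f^{-1}(U) = {x64, x66} ∉ τ_X ✗.
  U = {p21, p23}: f^{-1}(U) = {x64, x65} ∈ τ_X ✓.
  U = {p21, p22, p23}: f^{-1}(U) = {x64, x65, x66} ∈ τ_X ✓.
Found U = {p21} with f^{-1}(U) = {x64} not in τ_X. Therefore f is NOT continuous.


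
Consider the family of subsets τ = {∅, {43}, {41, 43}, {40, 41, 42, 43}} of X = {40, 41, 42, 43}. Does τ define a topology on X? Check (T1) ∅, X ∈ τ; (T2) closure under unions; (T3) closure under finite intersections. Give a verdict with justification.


τ IS a topology on X.

Axiom (T1): ∅ ∈ τ? Yes; X ∈ τ? Yes.
Axiom (T2/T3): check pairwise unions and intersections of members of τ.
All pairwise intersections and unions checked — each lies in τ. Therefore τ satisfies (T1), (T2), (T3): it IS a topology on X.


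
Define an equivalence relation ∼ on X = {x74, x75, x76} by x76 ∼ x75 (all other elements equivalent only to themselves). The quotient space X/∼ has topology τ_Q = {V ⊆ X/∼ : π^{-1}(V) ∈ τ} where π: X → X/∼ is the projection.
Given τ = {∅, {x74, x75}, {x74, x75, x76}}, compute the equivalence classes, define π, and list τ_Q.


X/∼ = {[x74], [x75=x76]}; |τ_Q| = 2.

Equivalence classes: [x74], [x75=x76].
Quotient map π: X → X/∼ sends x74 ↦ [x74], x75 ↦ [x75=x76], x76 ↦ [x75=x76].
For each subset V ⊆ X/∼, compute π^{-1}(V) ⊆ X and check whether π^{-1}(V) ∈ τ. V is open in τ_Q iff π^{-1}(V) ∈ τ.
  V = {}: π^{-1}(V) = ∅ ∈ τ ✓.
  V = {[x74]}: π^{-1}(V) = {x74} ∉ τ ✗.
  V = {[x75=x76]}: π^{-1}(V) = {x75, x76} ∉ τ ✗.
  V = {[x74], [x75=x76]}: π^{-1}(V) = {x74, x75, x76} ∈ τ ✓.
Open sets in the quotient: τ_Q = {{}, {[x74], [x75=x76]}} (2 elements).


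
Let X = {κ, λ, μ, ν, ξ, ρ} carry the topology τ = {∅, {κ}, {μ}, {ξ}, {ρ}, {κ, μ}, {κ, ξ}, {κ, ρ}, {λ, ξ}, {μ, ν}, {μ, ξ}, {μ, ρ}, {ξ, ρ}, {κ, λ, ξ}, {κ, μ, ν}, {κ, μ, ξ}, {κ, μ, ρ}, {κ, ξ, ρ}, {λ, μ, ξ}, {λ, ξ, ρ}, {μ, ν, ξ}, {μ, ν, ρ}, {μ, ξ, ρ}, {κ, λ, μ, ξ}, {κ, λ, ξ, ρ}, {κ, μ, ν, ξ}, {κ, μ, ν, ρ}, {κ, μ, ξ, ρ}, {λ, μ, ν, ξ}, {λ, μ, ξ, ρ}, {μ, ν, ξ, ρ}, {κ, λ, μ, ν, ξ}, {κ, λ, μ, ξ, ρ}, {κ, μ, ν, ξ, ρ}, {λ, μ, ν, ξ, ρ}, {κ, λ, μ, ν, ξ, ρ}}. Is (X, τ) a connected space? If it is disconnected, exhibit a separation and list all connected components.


(X, τ) is disconnected; components = [{κ}, {ρ}, {λ, ξ}, {μ, ν}].

Find clopen sets (U ∈ τ with X ∖ U ∈ τ):
  U = ∅, X ∖ U = {κ, λ, μ, ν, ξ, ρ} — both open, so U is clopen.
  U = {κ}, X ∖ U = {λ, μ, ν, ξ, ρ} — both open, so U is clopen.
  U = {ρ}, X ∖ U = {κ, λ, μ, ν, ξ} — both open, so U is clopen.
  U = {κ, ρ}, X ∖ U = {λ, μ, ν, ξ} — both open, so U is clopen.
  U = {λ, ξ}, X ∖ U = {κ, μ, ν, ρ} — both open, so U is clopen.
  U = {μ, ν}, X ∖ U = {κ, λ, ξ, ρ} — both open, so U is clopen.
  U = {κ, λ, ξ}, X ∖ U = {μ, ν, ρ} — both open, so U is clopen.
  U = {κ, μ, ν}, X ∖ U = {λ, ξ, ρ} — both open, so U is clopen.
  U = {λ, ξ, ρ}, X ∖ U = {κ, μ, ν} — both open, so U is clopen.
  U = {μ, ν, ρ}, X ∖ U = {κ, λ, ξ} — both open, so U is clopen.
  U = {κ, λ, ξ, ρ}, X ∖ U = {μ, ν} — both open, so U is clopen.
  U = {κ, μ, ν, ρ}, X ∖ U = {λ, ξ} — both open, so U is clopen.
  U = {λ, μ, ν, ξ}, X ∖ U = {κ, ρ} — both open, so U is clopen.
  U = {κ, λ, μ, ν, ξ}, X ∖ U = {ρ} — both open, so U is clopen.
  U = {λ, μ, ν, ξ, ρ}, X ∖ U = {κ} — both open, so U is clopen.
  U = {κ, λ, μ, ν, ξ, ρ}, X ∖ U = ∅ — both open, so U is clopen.
Nontrivial clopen(s) exist: e.g. {κ, μ, ν}. So (X, τ) is disconnected.
Compute connected components by grouping points that agree on all clopens:
  component: {κ}
  component: {ρ}
  component: {λ, ξ}
  component: {μ, ν}


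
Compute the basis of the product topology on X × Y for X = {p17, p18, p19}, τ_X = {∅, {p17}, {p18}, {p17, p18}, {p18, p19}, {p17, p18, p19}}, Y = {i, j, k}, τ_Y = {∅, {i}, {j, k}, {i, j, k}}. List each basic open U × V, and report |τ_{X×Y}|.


Basis B = {∅ × ∅, {p17} × {i}, {p18} × {i}, {p17, p18} × {i}, {p17} × {j, k}, {p18, p19} × {i}, {p18} × {j, k}, {p17} × {i, j, k}, {p17, p18, p19} × {i}, {p18} × {i, j, k}, {p17, p18} × {j, k}, {p18, p19} × {j, k}, {p17, p18} × {i, j, k}, {p17, p18, p19} × {j, k}, {p18, p19} × {i, j, k}, {p17, p18, p19} × {i, j, k}}; |τ_{X×Y}| = 36.

Enumerate products U × V with U ∈ τ_X, V ∈ τ_Y (deduplicated):
  ∅ × ∅ = {} (∅)
  {p17} × {i} = {(p17,i)}
  {p18} × {i} = {(p18,i)}
  {p17, p18} × {i} = {(p17,i), (p18,i)}
  {p17} × {j, k} = {(p17,j), (p17,k)}
  {p18, p19} × {i} = {(p18,i), (p19,i)}
  {p18} × {j, k} = {(p18,j), (p18,k)}
  {p17} × {i, j, k} = {(p17,i), (p17,j), (p17,k)}
  {p17, p18, p19} × {i} = {(p17,i), (p18,i), (p19,i)}
  {p18} × {i, j, k} = {(p18,i), (p18,j), (p18,k)}
  {p17, p18} × {j, k} = {(p17,j), (p17,k), (p18,j), (p18,k)}
  {p18, p19} × {j, k} = {(p18,j), (p18,k), (p19,j), (p19,k)}
  {p17, p18} × {i, j, k} = {(p17,i), (p17,j), (p17,k), (p18,i), (p18,j), (p18,k)}
  {p17, p18, p19} × {j, k} = {(p17,j), (p17,k), (p18,j), (p18,k), (p19,j), (p19,k)}
  {p18, p19} × {i, j, k} = {(p18,i), (p18,j), (p18,k), (p19,i), (p19,j), (p19,k)}
  {p17, p18, p19} × {i, j, k} = {(p17,i), (p17,j), (p17,k), (p18,i), (p18,j), (p18,k), (p19,i), (p19,j), (p19,k)}
These 16 distinct sets form the basis B.
Close under arbitrary unions to get τ_{X×Y}; counting gives |τ_{X×Y}| = 36.
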